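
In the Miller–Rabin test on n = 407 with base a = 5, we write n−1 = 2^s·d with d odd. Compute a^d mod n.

407 − 1 = 406 = 2^1 · 203, so d = 203.
5^1 ≡ 5 (mod 407)
5^2 ≡ 5^2 = 25 ≡ 25 (mod 407)
5^4 ≡ 25^2 = 625 ≡ 218 (mod 407)
5^8 ≡ 218^2 = 47524 ≡ 312 (mod 407)
5^16 ≡ 312^2 = 97344 ≡ 71 (mod 407)
5^32 ≡ 71^2 = 5041 ≡ 157 (mod 407)
5^64 ≡ 157^2 = 24649 ≡ 229 (mod 407)
5^128 ≡ 229^2 = 52441 ≡ 345 (mod 407)
203 = 128 + 64 + 8 + 2 + 1 in binary powers of 2.
So 5^203 ≡ 345 · 229 · 312 · 25 · 5 ≡ 279 (mod 407).
Squaring chain: 279; never reaches −1, so base 5 is a Miller–Rabin witness that 407 is composite.

279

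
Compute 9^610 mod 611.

191

9^1 ≡ 9 (mod 611)
9^2 ≡ 9^2 = 81 ≡ 81 (mod 611)
9^4 ≡ 81^2 = 6561 ≡ 451 (mod 611)
9^8 ≡ 451^2 = 203401 ≡ 549 (mod 611)
9^16 ≡ 549^2 = 301401 ≡ 178 (mod 611)
9^32 ≡ 178^2 = 31684 ≡ 523 (mod 611)
9^64 ≡ 523^2 = 273529 ≡ 412 (mod 611)
9^128 ≡ 412^2 = 169744 ≡ 497 (mod 611)
9^256 ≡ 497^2 = 247009 ≡ 165 (mod 611)
9^512 ≡ 165^2 = 27225 ≡ 341 (mod 611)
610 = 512 + 64 + 32 + 2 in binary powers of 2.
So 9^610 ≡ 341 · 412 · 523 · 81 ≡ 191 (mod 611).
Since 191 ≠ 1, base 9 is a Fermat witness: 611 is composite.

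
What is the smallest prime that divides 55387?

97

55387 is odd.
Digit sum 28, not divisible by 3.
Ends in 7: not divisible by 5.
7: 55387 = 7·7912 + 3
11: 55387 = 11·5035 + 2
13: 55387 = 13·4260 + 7
17: 55387 = 17·3258 + 1
19: 55387 = 19·2915 + 2
23: 55387 = 23·2408 + 3
29: 55387 = 29·1909 + 26
31: 55387 = 31·1786 + 21
37: 55387 = 37·1496 + 35
41: 55387 = 41·1350 + 37
43: 55387 = 43·1288 + 3
47: 55387 = 47·1178 + 21
53: 55387 = 53·1045 + 2
59: 55387 = 59·938 + 45
61: 55387 = 61·907 + 60
67: 55387 = 67·826 + 45
71: 55387 = 71·780 + 7
73: 55387 = 73·758 + 53
79: 55387 = 79·701 + 8
83: 55387 = 83·667 + 26
89: 55387 = 89·622 + 29
97: 55387 = 97·571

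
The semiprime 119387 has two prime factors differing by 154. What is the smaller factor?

Since p = q + 154, we have 119387 = q(q + 154), so q² + 154q − 119387 = 0.
Discriminant: 154² + 4·119387 = 23716 + 477548 = 501264; √501264 = 708.
q = (−154 + 708)/2 = 277, and p = q + 154 = 431.
Check: 277 · 431 = 119387.

277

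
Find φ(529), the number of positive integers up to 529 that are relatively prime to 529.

506

Factor: 529 = 23^2.
φ(529) = 23^1·(23−1) = 506.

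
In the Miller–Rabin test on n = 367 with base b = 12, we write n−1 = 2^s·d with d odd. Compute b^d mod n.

366

367 − 1 = 366 = 2^1 · 183, so d = 183.
12^1 ≡ 12 (mod 367)
12^2 ≡ 12^2 = 144 ≡ 144 (mod 367)
12^4 ≡ 144^2 = 20736 ≡ 184 (mod 367)
12^8 ≡ 184^2 = 33856 ≡ 92 (mod 367)
12^16 ≡ 92^2 = 8464 ≡ 23 (mod 367)
12^32 ≡ 23^2 = 529 ≡ 162 (mod 367)
12^64 ≡ 162^2 = 26244 ≡ 187 (mod 367)
12^128 ≡ 187^2 = 34969 ≡ 104 (mod 367)
183 = 128 + 32 + 16 + 4 + 2 + 1 in binary powers of 2.
So 12^183 ≡ 104 · 162 · 23 · 184 · 144 · 12 ≡ 366 (mod 367).
Since 12^d ≡ 366 (mod 367), base 12 does not prove 367 composite.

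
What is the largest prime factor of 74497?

74497 = 23 · 3239
3239 = 41 · 79
79 is prime.
So 74497 = 23 · 41 · 79; the largest prime factor is 79.

79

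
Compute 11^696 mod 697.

11^1 ≡ 11 (mod 697)
11^2 ≡ 11^2 = 121 ≡ 121 (mod 697)
11^4 ≡ 121^2 = 14641 ≡ 4 (mod 697)
11^8 ≡ 4^2 = 16 ≡ 16 (mod 697)
11^16 ≡ 16^2 = 256 ≡ 256 (mod 697)
11^32 ≡ 256^2 = 65536 ≡ 18 (mod 697)
11^64 ≡ 18^2 = 324 ≡ 324 (mod 697)
11^128 ≡ 324^2 = 104976 ≡ 426 (mod 697)
11^256 ≡ 426^2 = 181476 ≡ 256 (mod 697)
11^512 ≡ 256^2 = 65536 ≡ 18 (mod 697)
696 = 512 + 128 + 32 + 16 + 8 in binary powers of 2.
So 11^696 ≡ 18 · 426 · 18 · 256 · 16 ≡ 543 (mod 697).
Since 543 ≠ 1, base 11 is a Fermat witness: 697 is composite.

543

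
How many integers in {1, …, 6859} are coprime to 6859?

Factor: 6859 = 19^3.
φ(6859) = 19^2·(19−1) = 6498.

6498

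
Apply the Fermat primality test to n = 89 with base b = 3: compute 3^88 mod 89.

3^1 ≡ 3 (mod 89)
3^2 ≡ 3^2 = 9 ≡ 9 (mod 89)
3^4 ≡ 9^2 = 81 ≡ 81 (mod 89)
3^8 ≡ 81^2 = 6561 ≡ 64 (mod 89)
3^16 ≡ 64^2 = 4096 ≡ 2 (mod 89)
3^32 ≡ 2^2 = 4 ≡ 4 (mod 89)
3^64 ≡ 4^2 = 16 ≡ 16 (mod 89)
88 = 64 + 16 + 8 in binary powers of 2.
So 3^88 ≡ 16 · 2 · 64 ≡ 1 (mod 89).
Since the result is 1, base 3 gives no evidence that 89 is composite.

1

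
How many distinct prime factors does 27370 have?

5

27370 = 2 · 13685
13685 = 5 · 2737
2737 = 7 · 391
391 = 17 · 23
27370 = 2 · 5 · 7 · 17 · 23, which has 5 distinct prime factors.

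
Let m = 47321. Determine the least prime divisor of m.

79

47321 is odd.
Digit sum 17, not divisible by 3.
Ends in 1: not divisible by 5.
7: 47321 = 7·6760 + 1
11: 47321 = 11·4301 + 10
13: 47321 = 13·3640 + 1
17: 47321 = 17·2783 + 10
19: 47321 = 19·2490 + 11
23: 47321 = 23·2057 + 10
29: 47321 = 29·1631 + 22
31: 47321 = 31·1526 + 15
37: 47321 = 37·1278 + 35
41: 47321 = 41·1154 + 7
43: 47321 = 43·1100 + 21
47: 47321 = 47·1006 + 39
53: 47321 = 53·892 + 45
59: 47321 = 59·802 + 3
61: 47321 = 61·775 + 46
67: 47321 = 67·706 + 19
71: 47321 = 71·666 + 35
73: 47321 = 73·648 + 17
79: 47321 = 79·599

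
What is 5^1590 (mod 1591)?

5^1 ≡ 5 (mod 1591)
5^2 ≡ 5^2 = 25 ≡ 25 (mod 1591)
5^4 ≡ 25^2 = 625 ≡ 625 (mod 1591)
5^8 ≡ 625^2 = 390625 ≡ 830 (mod 1591)
5^16 ≡ 830^2 = 688900 ≡ 1588 (mod 1591)
5^32 ≡ 1588^2 = 2521744 ≡ 9 (mod 1591)
5^64 ≡ 9^2 = 81 ≡ 81 (mod 1591)
5^128 ≡ 81^2 = 6561 ≡ 197 (mod 1591)
5^256 ≡ 197^2 = 38809 ≡ 625 (mod 1591)
5^512 ≡ 625^2 = 390625 ≡ 830 (mod 1591)
5^1024 ≡ 830^2 = 688900 ≡ 1588 (mod 1591)
1590 = 1024 + 512 + 32 + 16 + 4 + 2 in binary powers of 2.
So 5^1590 ≡ 1588 · 830 · 9 · 1588 · 625 · 25 ≡ 1454 (mod 1591).
Since 1454 ≠ 1, base 5 is a Fermat witness: 1591 is composite.

1454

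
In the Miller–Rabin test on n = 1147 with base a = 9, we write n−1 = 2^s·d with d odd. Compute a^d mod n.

47

1147 − 1 = 1146 = 2^1 · 573, so d = 573.
9^1 ≡ 9 (mod 1147)
9^2 ≡ 9^2 = 81 ≡ 81 (mod 1147)
9^4 ≡ 81^2 = 6561 ≡ 826 (mod 1147)
9^8 ≡ 826^2 = 682276 ≡ 958 (mod 1147)
9^16 ≡ 958^2 = 917764 ≡ 164 (mod 1147)
9^32 ≡ 164^2 = 26896 ≡ 515 (mod 1147)
9^64 ≡ 515^2 = 265225 ≡ 268 (mod 1147)
9^128 ≡ 268^2 = 71824 ≡ 710 (mod 1147)
9^256 ≡ 710^2 = 504100 ≡ 567 (mod 1147)
9^512 ≡ 567^2 = 321489 ≡ 329 (mod 1147)
573 = 512 + 32 + 16 + 8 + 4 + 1 in binary powers of 2.
So 9^573 ≡ 329 · 515 · 164 · 958 · 826 · 9 ≡ 47 (mod 1147).
Squaring chain: 47; never reaches −1, so base 9 is a Miller–Rabin witness that 1147 is composite.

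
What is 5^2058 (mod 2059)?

1190

5^1 ≡ 5 (mod 2059)
5^2 ≡ 5^2 = 25 ≡ 25 (mod 2059)
5^4 ≡ 25^2 = 625 ≡ 625 (mod 2059)
5^8 ≡ 625^2 = 390625 ≡ 1474 (mod 2059)
5^16 ≡ 1474^2 = 2172676 ≡ 431 (mod 2059)
5^32 ≡ 431^2 = 185761 ≡ 451 (mod 2059)
5^64 ≡ 451^2 = 203401 ≡ 1619 (mod 2059)
5^128 ≡ 1619^2 = 2621161 ≡ 54 (mod 2059)
5^256 ≡ 54^2 = 2916 ≡ 857 (mod 2059)
5^512 ≡ 857^2 = 734449 ≡ 1445 (mod 2059)
5^1024 ≡ 1445^2 = 2088025 ≡ 199 (mod 2059)
5^2048 ≡ 199^2 = 39601 ≡ 480 (mod 2059)
2058 = 2048 + 8 + 2 in binary powers of 2.
So 5^2058 ≡ 480 · 1474 · 25 ≡ 1190 (mod 2059).
Since 1190 ≠ 1, base 5 is a Fermat witness: 2059 is composite.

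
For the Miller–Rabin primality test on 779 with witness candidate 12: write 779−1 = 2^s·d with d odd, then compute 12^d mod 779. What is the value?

779 − 1 = 778 = 2^1 · 389, so d = 389.
12^1 ≡ 12 (mod 779)
12^2 ≡ 12^2 = 144 ≡ 144 (mod 779)
12^4 ≡ 144^2 = 20736 ≡ 482 (mod 779)
12^8 ≡ 482^2 = 232324 ≡ 182 (mod 779)
12^16 ≡ 182^2 = 33124 ≡ 406 (mod 779)
12^32 ≡ 406^2 = 164836 ≡ 467 (mod 779)
12^64 ≡ 467^2 = 218089 ≡ 748 (mod 779)
12^128 ≡ 748^2 = 559504 ≡ 182 (mod 779)
12^256 ≡ 182^2 = 33124 ≡ 406 (mod 779)
389 = 256 + 128 + 4 + 1 in binary powers of 2.
So 12^389 ≡ 406 · 182 · 482 · 12 ≡ 768 (mod 779).
Squaring chain: 768; never reaches −1, so base 12 is a Miller–Rabin witness that 779 is composite.

768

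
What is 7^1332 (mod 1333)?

7^1 ≡ 7 (mod 1333)
7^2 ≡ 7^2 = 49 ≡ 49 (mod 1333)
7^4 ≡ 49^2 = 2401 ≡ 1068 (mod 1333)
7^8 ≡ 1068^2 = 1140624 ≡ 909 (mod 1333)
7^16 ≡ 909^2 = 826281 ≡ 1154 (mod 1333)
7^32 ≡ 1154^2 = 1331716 ≡ 49 (mod 1333)
7^64 ≡ 49^2 = 2401 ≡ 1068 (mod 1333)
7^128 ≡ 1068^2 = 1140624 ≡ 909 (mod 1333)
7^256 ≡ 909^2 = 826281 ≡ 1154 (mod 1333)
7^512 ≡ 1154^2 = 1331716 ≡ 49 (mod 1333)
7^1024 ≡ 49^2 = 2401 ≡ 1068 (mod 1333)
1332 = 1024 + 256 + 32 + 16 + 4 in binary powers of 2.
So 7^1332 ≡ 1068 · 1154 · 49 · 1154 · 1068 ≡ 388 (mod 1333).
Since 388 ≠ 1, base 7 is a Fermat witness: 1333 is composite.

388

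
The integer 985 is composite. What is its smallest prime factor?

5

985 is odd.
Digit sum 22, not divisible by 3.
Ends in 5: divisible by 5.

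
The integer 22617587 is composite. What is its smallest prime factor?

97

22617587 is odd.
Digit sum 38, not divisible by 3.
Ends in 7: not divisible by 5.
7: 22617587 = 7·3231083 + 6
11: 22617587 = 11·2056144 + 3
13: 22617587 = 13·1739814 + 5
17: 22617587 = 17·1330446 + 5
19: 22617587 = 19·1190399 + 6
23: 22617587 = 23·983373 + 8
29: 22617587 = 29·779916 + 23
31: 22617587 = 31·729599 + 18
37: 22617587 = 37·611286 + 5
41: 22617587 = 41·551648 + 19
43: 22617587 = 43·525990 + 17
47: 22617587 = 47·481225 + 12
53: 22617587 = 53·426746 + 49
59: 22617587 = 59·383348 + 55
61: 22617587 = 61·370780 + 7
67: 22617587 = 67·337575 + 62
71: 22617587 = 71·318557 + 40
73: 22617587 = 73·309829 + 70
79: 22617587 = 79·286298 + 45
83: 22617587 = 83·272501 + 4
89: 22617587 = 89·254130 + 17
97: 22617587 = 97·233171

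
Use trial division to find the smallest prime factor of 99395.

99395 is odd.
Digit sum 35, not divisible by 3.
Ends in 5: divisible by 5.

5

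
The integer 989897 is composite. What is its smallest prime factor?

23

989897 is odd.
Digit sum 50, not divisible by 3.
Ends in 7: not divisible by 5.
7: 989897 = 7·141413 + 6
11: 989897 = 11·89990 + 7
13: 989897 = 13·76145 + 12
17: 989897 = 17·58229 + 4
19: 989897 = 19·52099 + 16
23: 989897 = 23·43039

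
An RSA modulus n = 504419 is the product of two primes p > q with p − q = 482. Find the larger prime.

Since p = q + 482, we have 504419 = q(q + 482), so q² + 482q − 504419 = 0.
Discriminant: 482² + 4·504419 = 232324 + 2017676 = 2250000; √2250000 = 1500.
q = (−482 + 1500)/2 = 509, and p = q + 482 = 991.
Check: 509 · 991 = 504419.

991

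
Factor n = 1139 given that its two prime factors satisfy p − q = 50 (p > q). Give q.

Since p = q + 50, we have 1139 = q(q + 50), so q² + 50q − 1139 = 0.
Discriminant: 50² + 4·1139 = 2500 + 4556 = 7056; √7056 = 84.
q = (−50 + 84)/2 = 17, and p = q + 50 = 67.
Check: 17 · 67 = 1139.

17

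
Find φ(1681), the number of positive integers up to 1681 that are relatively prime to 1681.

1640

Factor: 1681 = 41^2.
φ(1681) = 41^1·(41−1) = 1640.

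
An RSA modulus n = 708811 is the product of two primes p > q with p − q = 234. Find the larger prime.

967

Since p = q + 234, we have 708811 = q(q + 234), so q² + 234q − 708811 = 0.
Discriminant: 234² + 4·708811 = 54756 + 2835244 = 2890000; √2890000 = 1700.
q = (−234 + 1700)/2 = 733, and p = q + 234 = 967.
Check: 733 · 967 = 708811.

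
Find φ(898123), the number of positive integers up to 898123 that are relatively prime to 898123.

Factor: 898123 = 47 · 97 · 197.
φ(898123) = (47−1) · (97−1) · (197−1) = 46 · 96 · 196 = 865536.

865536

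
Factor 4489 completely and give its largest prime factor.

4489 = 67 · 67
67 = 67 · 1
So 4489 = 67^2; the largest prime factor is 67.

67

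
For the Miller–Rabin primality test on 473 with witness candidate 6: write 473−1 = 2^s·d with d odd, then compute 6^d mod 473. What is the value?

79

473 − 1 = 472 = 2^3 · 59, so d = 59.
6^1 ≡ 6 (mod 473)
6^2 ≡ 6^2 = 36 ≡ 36 (mod 473)
6^4 ≡ 36^2 = 1296 ≡ 350 (mod 473)
6^8 ≡ 350^2 = 122500 ≡ 466 (mod 473)
6^16 ≡ 466^2 = 217156 ≡ 49 (mod 473)
6^32 ≡ 49^2 = 2401 ≡ 36 (mod 473)
59 = 32 + 16 + 8 + 2 + 1 in binary powers of 2.
So 6^59 ≡ 36 · 49 · 466 · 36 · 6 ≡ 79 (mod 473).
Squaring chain: 79 → 92 → 423; never reaches −1, so base 6 is a Miller–Rabin witness that 473 is composite.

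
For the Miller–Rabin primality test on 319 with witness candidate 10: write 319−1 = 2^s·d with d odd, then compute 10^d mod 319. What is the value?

319 − 1 = 318 = 2^1 · 159, so d = 159.
10^1 ≡ 10 (mod 319)
10^2 ≡ 10^2 = 100 ≡ 100 (mod 319)
10^4 ≡ 100^2 = 10000 ≡ 111 (mod 319)
10^8 ≡ 111^2 = 12321 ≡ 199 (mod 319)
10^16 ≡ 199^2 = 39601 ≡ 45 (mod 319)
10^32 ≡ 45^2 = 2025 ≡ 111 (mod 319)
10^64 ≡ 111^2 = 12321 ≡ 199 (mod 319)
10^128 ≡ 199^2 = 39601 ≡ 45 (mod 319)
159 = 128 + 16 + 8 + 4 + 2 + 1 in binary powers of 2.
So 10^159 ≡ 45 · 45 · 199 · 111 · 100 · 10 ≡ 21 (mod 319).
Squaring chain: 21; never reaches −1, so base 10 is a Miller–Rabin witness that 319 is composite.

21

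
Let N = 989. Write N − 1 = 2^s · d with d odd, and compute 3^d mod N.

450

989 − 1 = 988 = 2^2 · 247, so d = 247.
3^1 ≡ 3 (mod 989)
3^2 ≡ 3^2 = 9 ≡ 9 (mod 989)
3^4 ≡ 9^2 = 81 ≡ 81 (mod 989)
3^8 ≡ 81^2 = 6561 ≡ 627 (mod 989)
3^16 ≡ 627^2 = 393129 ≡ 496 (mod 989)
3^32 ≡ 496^2 = 246016 ≡ 744 (mod 989)
3^64 ≡ 744^2 = 553536 ≡ 685 (mod 989)
3^128 ≡ 685^2 = 469225 ≡ 439 (mod 989)
247 = 128 + 64 + 32 + 16 + 4 + 2 + 1 in binary powers of 2.
So 3^247 ≡ 439 · 685 · 744 · 496 · 81 · 9 · 3 ≡ 450 (mod 989).
Squaring chain: 450 → 744; never reaches −1, so base 3 is a Miller–Rabin witness that 989 is composite.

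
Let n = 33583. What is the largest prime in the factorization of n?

33583 = 11 · 3053
3053 = 43 · 71
71 is prime.
So 33583 = 11 · 43 · 71; the largest prime factor is 71.

71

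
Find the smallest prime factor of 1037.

17

1037 is odd.
Digit sum 11, not divisible by 3.
Ends in 7: not divisible by 5.
7: 1037 = 7·148 + 1
11: 1037 = 11·94 + 3
13: 1037 = 13·79 + 10
17: 1037 = 17·61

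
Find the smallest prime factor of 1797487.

1797487 is odd.
Digit sum 43, not divisible by 3.
Ends in 7: not divisible by 5.
7: 1797487 = 7·256783 + 6
11: 1797487 = 11·163407 + 10
13: 1797487 = 13·138268 + 3
17: 1797487 = 17·105734 + 9
19: 1797487 = 19·94604 + 11
23: 1797487 = 23·78151 + 14
29: 1797487 = 29·61982 + 9
31: 1797487 = 31·57983 + 14
37: 1797487 = 37·48580 + 27
41: 1797487 = 41·43841 + 6
43: 1797487 = 43·41802 + 1
47: 1797487 = 47·38244 + 19
53: 1797487 = 53·33914 + 45
59: 1797487 = 59·30465 + 52
61: 1797487 = 61·29467

61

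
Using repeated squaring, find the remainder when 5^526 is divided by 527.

253

5^1 ≡ 5 (mod 527)
5^2 ≡ 5^2 = 25 ≡ 25 (mod 527)
5^4 ≡ 25^2 = 625 ≡ 98 (mod 527)
5^8 ≡ 98^2 = 9604 ≡ 118 (mod 527)
5^16 ≡ 118^2 = 13924 ≡ 222 (mod 527)
5^32 ≡ 222^2 = 49284 ≡ 273 (mod 527)
5^64 ≡ 273^2 = 74529 ≡ 222 (mod 527)
5^128 ≡ 222^2 = 49284 ≡ 273 (mod 527)
5^256 ≡ 273^2 = 74529 ≡ 222 (mod 527)
5^512 ≡ 222^2 = 49284 ≡ 273 (mod 527)
526 = 512 + 8 + 4 + 2 in binary powers of 2.
So 5^526 ≡ 273 · 118 · 98 · 25 ≡ 253 (mod 527).
Since 253 ≠ 1, base 5 is a Fermat witness: 527 is composite.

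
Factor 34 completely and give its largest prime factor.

34 = 2 · 17
17 is prime.
So 34 = 2 · 17; the largest prime factor is 17.

17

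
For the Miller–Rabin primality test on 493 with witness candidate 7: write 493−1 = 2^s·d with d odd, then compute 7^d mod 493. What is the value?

493 − 1 = 492 = 2^2 · 123, so d = 123.
7^1 ≡ 7 (mod 493)
7^2 ≡ 7^2 = 49 ≡ 49 (mod 493)
7^4 ≡ 49^2 = 2401 ≡ 429 (mod 493)
7^8 ≡ 429^2 = 184041 ≡ 152 (mod 493)
7^16 ≡ 152^2 = 23104 ≡ 426 (mod 493)
7^32 ≡ 426^2 = 181476 ≡ 52 (mod 493)
7^64 ≡ 52^2 = 2704 ≡ 239 (mod 493)
123 = 64 + 32 + 16 + 8 + 2 + 1 in binary powers of 2.
So 7^123 ≡ 239 · 52 · 426 · 152 · 49 · 7 ≡ 371 (mod 493).
Squaring chain: 371 → 94; never reaches −1, so base 7 is a Miller–Rabin witness that 493 is composite.

371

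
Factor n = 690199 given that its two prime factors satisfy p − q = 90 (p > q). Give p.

877

Since p = q + 90, we have 690199 = q(q + 90), so q² + 90q − 690199 = 0.
Discriminant: 90² + 4·690199 = 8100 + 2760796 = 2768896; √2768896 = 1664.
q = (−90 + 1664)/2 = 787, and p = q + 90 = 877.
Check: 787 · 877 = 690199.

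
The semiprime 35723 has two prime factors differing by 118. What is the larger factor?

Since p = q + 118, we have 35723 = q(q + 118), so q² + 118q − 35723 = 0.
Discriminant: 118² + 4·35723 = 13924 + 142892 = 156816; √156816 = 396.
q = (−118 + 396)/2 = 139, and p = q + 118 = 257.
Check: 139 · 257 = 35723.

257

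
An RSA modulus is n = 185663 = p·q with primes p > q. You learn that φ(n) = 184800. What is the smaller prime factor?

φ(n) = (p−1)(q−1) = n − (p+q) + 1, so p + q = 185663 − 184800 + 1 = 864.
p and q are the roots of t² − 864t + 185663 = 0.
Discriminant: 864² − 4·185663 = 746496 − 742652 = 3844; √3844 = 62.
q = (864 − 62)/2 = 401, p = (864 + 62)/2 = 463.
Check: 401 · 463 = 185663.

401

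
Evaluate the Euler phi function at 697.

640

Factor: 697 = 17 · 41.
φ(697) = (17−1) · (41−1) = 16 · 40 = 640.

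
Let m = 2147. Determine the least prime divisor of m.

19

2147 is odd.
Digit sum 14, not divisible by 3.
Ends in 7: not divisible by 5.
7: 2147 = 7·306 + 5
11: 2147 = 11·195 + 2
13: 2147 = 13·165 + 2
17: 2147 = 17·126 + 5
19: 2147 = 19·113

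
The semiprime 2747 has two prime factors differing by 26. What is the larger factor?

67

Since p = q + 26, we have 2747 = q(q + 26), so q² + 26q − 2747 = 0.
Discriminant: 26² + 4·2747 = 676 + 10988 = 11664; √11664 = 108.
q = (−26 + 108)/2 = 41, and p = q + 26 = 67.
Check: 41 · 67 = 2747.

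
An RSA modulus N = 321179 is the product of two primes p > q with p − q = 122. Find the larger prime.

Since p = q + 122, we have 321179 = q(q + 122), so q² + 122q − 321179 = 0.
Discriminant: 122² + 4·321179 = 14884 + 1284716 = 1299600; √1299600 = 1140.
q = (−122 + 1140)/2 = 509, and p = q + 122 = 631.
Check: 509 · 631 = 321179.

631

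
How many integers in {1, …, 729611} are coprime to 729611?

695520

Factor: 729611 = 29 · 139 · 181.
φ(729611) = (29−1) · (139−1) · (181−1) = 28 · 138 · 180 = 695520.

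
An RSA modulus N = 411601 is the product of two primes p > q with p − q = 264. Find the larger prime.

787

Since p = q + 264, we have 411601 = q(q + 264), so q² + 264q − 411601 = 0.
Discriminant: 264² + 4·411601 = 69696 + 1646404 = 1716100; √1716100 = 1310.
q = (−264 + 1310)/2 = 523, and p = q + 264 = 787.
Check: 523 · 787 = 411601.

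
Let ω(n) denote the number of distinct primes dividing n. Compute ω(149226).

6

149226 = 2 · 74613
74613 = 3 · 24871
24871 = 7 · 3553
3553 = 11 · 323
323 = 17 · 19
149226 = 2 · 3 · 7 · 11 · 17 · 19, which has 6 distinct prime factors.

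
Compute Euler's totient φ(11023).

10800

Factor: 11023 = 73 · 151.
φ(11023) = (73−1) · (151−1) = 72 · 150 = 10800.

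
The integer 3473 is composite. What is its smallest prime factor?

23

3473 is odd.
Digit sum 17, not divisible by 3.
Ends in 3: not divisible by 5.
7: 3473 = 7·496 + 1
11: 3473 = 11·315 + 8
13: 3473 = 13·267 + 2
17: 3473 = 17·204 + 5
19: 3473 = 19·182 + 15
23: 3473 = 23·151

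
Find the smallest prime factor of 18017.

43

18017 is odd.
Digit sum 17, not divisible by 3.
Ends in 7: not divisible by 5.
7: 18017 = 7·2573 + 6
11: 18017 = 11·1637 + 10
13: 18017 = 13·1385 + 12
17: 18017 = 17·1059 + 14
19: 18017 = 19·948 + 5
23: 18017 = 23·783 + 8
29: 18017 = 29·621 + 8
31: 18017 = 31·581 + 6
37: 18017 = 37·486 + 35
41: 18017 = 41·439 + 18
43: 18017 = 43·419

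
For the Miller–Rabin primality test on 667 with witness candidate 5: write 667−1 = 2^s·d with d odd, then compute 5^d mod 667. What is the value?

667 − 1 = 666 = 2^1 · 333, so d = 333.
5^1 ≡ 5 (mod 667)
5^2 ≡ 5^2 = 25 ≡ 25 (mod 667)
5^4 ≡ 25^2 = 625 ≡ 625 (mod 667)
5^8 ≡ 625^2 = 390625 ≡ 430 (mod 667)
5^16 ≡ 430^2 = 184900 ≡ 141 (mod 667)
5^32 ≡ 141^2 = 19881 ≡ 538 (mod 667)
5^64 ≡ 538^2 = 289444 ≡ 633 (mod 667)
5^128 ≡ 633^2 = 400689 ≡ 489 (mod 667)
5^256 ≡ 489^2 = 239121 ≡ 335 (mod 667)
333 = 256 + 64 + 8 + 4 + 1 in binary powers of 2.
So 5^333 ≡ 335 · 633 · 430 · 625 · 5 ≡ 332 (mod 667).
Squaring chain: 332; never reaches −1, so base 5 is a Miller–Rabin witness that 667 is composite.

332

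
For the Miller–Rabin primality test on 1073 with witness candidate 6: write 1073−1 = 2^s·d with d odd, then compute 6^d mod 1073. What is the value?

734

1073 − 1 = 1072 = 2^4 · 67, so d = 67.
6^1 ≡ 6 (mod 1073)
6^2 ≡ 6^2 = 36 ≡ 36 (mod 1073)
6^4 ≡ 36^2 = 1296 ≡ 223 (mod 1073)
6^8 ≡ 223^2 = 49729 ≡ 371 (mod 1073)
6^16 ≡ 371^2 = 137641 ≡ 297 (mod 1073)
6^32 ≡ 297^2 = 88209 ≡ 223 (mod 1073)
6^64 ≡ 223^2 = 49729 ≡ 371 (mod 1073)
67 = 64 + 2 + 1 in binary powers of 2.
So 6^67 ≡ 371 · 36 · 6 ≡ 734 (mod 1073).
Squaring chain: 734 → 110 → 297 → 223; never reaches −1, so base 6 is a Miller–Rabin witness that 1073 is composite.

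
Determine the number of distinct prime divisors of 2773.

2

2773 = 47 · 59
2773 = 47 · 59, which has 2 distinct prime factors.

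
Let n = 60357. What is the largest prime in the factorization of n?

59

60357 = 3 · 20119
20119 = 11 · 1829
1829 = 31 · 59
59 is prime.
So 60357 = 3 · 11 · 31 · 59; the largest prime factor is 59.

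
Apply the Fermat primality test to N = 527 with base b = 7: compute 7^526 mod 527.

7^1 ≡ 7 (mod 527)
7^2 ≡ 7^2 = 49 ≡ 49 (mod 527)
7^4 ≡ 49^2 = 2401 ≡ 293 (mod 527)
7^8 ≡ 293^2 = 85849 ≡ 475 (mod 527)
7^16 ≡ 475^2 = 225625 ≡ 69 (mod 527)
7^32 ≡ 69^2 = 4761 ≡ 18 (mod 527)
7^64 ≡ 18^2 = 324 ≡ 324 (mod 527)
7^128 ≡ 324^2 = 104976 ≡ 103 (mod 527)
7^256 ≡ 103^2 = 10609 ≡ 69 (mod 527)
7^512 ≡ 69^2 = 4761 ≡ 18 (mod 527)
526 = 512 + 8 + 4 + 2 in binary powers of 2.
So 7^526 ≡ 18 · 475 · 293 · 49 ≡ 348 (mod 527).
Since 348 ≠ 1, base 7 is a Fermat witness: 527 is composite.

348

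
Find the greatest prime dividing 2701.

73

2701 = 37 · 73
73 is prime.
So 2701 = 37 · 73; the largest prime factor is 73.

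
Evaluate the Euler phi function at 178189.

159360

Factor: 178189 = 11 · 97 · 167.
φ(178189) = (11−1) · (97−1) · (167−1) = 10 · 96 · 166 = 159360.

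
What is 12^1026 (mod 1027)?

12^1 ≡ 12 (mod 1027)
12^2 ≡ 12^2 = 144 ≡ 144 (mod 1027)
12^4 ≡ 144^2 = 20736 ≡ 196 (mod 1027)
12^8 ≡ 196^2 = 38416 ≡ 417 (mod 1027)
12^16 ≡ 417^2 = 173889 ≡ 326 (mod 1027)
12^32 ≡ 326^2 = 106276 ≡ 495 (mod 1027)
12^64 ≡ 495^2 = 245025 ≡ 599 (mod 1027)
12^128 ≡ 599^2 = 358801 ≡ 378 (mod 1027)
12^256 ≡ 378^2 = 142884 ≡ 131 (mod 1027)
12^512 ≡ 131^2 = 17161 ≡ 729 (mod 1027)
12^1024 ≡ 729^2 = 531441 ≡ 482 (mod 1027)
1026 = 1024 + 2 in binary powers of 2.
So 12^1026 ≡ 482 · 144 ≡ 599 (mod 1027).
Since 599 ≠ 1, base 12 is a Fermat witness: 1027 is composite.

599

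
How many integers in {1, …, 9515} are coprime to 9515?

6880

Factor: 9515 = 5 · 11 · 173.
φ(9515) = (5−1) · (11−1) · (173−1) = 4 · 10 · 172 = 6880.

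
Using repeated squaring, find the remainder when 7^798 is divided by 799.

773

7^1 ≡ 7 (mod 799)
7^2 ≡ 7^2 = 49 ≡ 49 (mod 799)
7^4 ≡ 49^2 = 2401 ≡ 4 (mod 799)
7^8 ≡ 4^2 = 16 ≡ 16 (mod 799)
7^16 ≡ 16^2 = 256 ≡ 256 (mod 799)
7^32 ≡ 256^2 = 65536 ≡ 18 (mod 799)
7^64 ≡ 18^2 = 324 ≡ 324 (mod 799)
7^128 ≡ 324^2 = 104976 ≡ 307 (mod 799)
7^256 ≡ 307^2 = 94249 ≡ 766 (mod 799)
7^512 ≡ 766^2 = 586756 ≡ 290 (mod 799)
798 = 512 + 256 + 16 + 8 + 4 + 2 in binary powers of 2.
So 7^798 ≡ 290 · 766 · 256 · 16 · 4 · 49 ≡ 773 (mod 799).
Since 773 ≠ 1, base 7 is a Fermat witness: 799 is composite.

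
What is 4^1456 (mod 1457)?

4^1 ≡ 4 (mod 1457)
4^2 ≡ 4^2 = 16 ≡ 16 (mod 1457)
4^4 ≡ 16^2 = 256 ≡ 256 (mod 1457)
4^8 ≡ 256^2 = 65536 ≡ 1428 (mod 1457)
4^16 ≡ 1428^2 = 2039184 ≡ 841 (mod 1457)
4^32 ≡ 841^2 = 707281 ≡ 636 (mod 1457)
4^64 ≡ 636^2 = 404496 ≡ 907 (mod 1457)
4^128 ≡ 907^2 = 822649 ≡ 901 (mod 1457)
4^256 ≡ 901^2 = 811801 ≡ 252 (mod 1457)
4^512 ≡ 252^2 = 63504 ≡ 853 (mod 1457)
4^1024 ≡ 853^2 = 727609 ≡ 566 (mod 1457)
1456 = 1024 + 256 + 128 + 32 + 16 in binary powers of 2.
So 4^1456 ≡ 566 · 252 · 901 · 636 · 841 ≡ 686 (mod 1457).
Since 686 ≠ 1, base 4 is a Fermat witness: 1457 is composite.

686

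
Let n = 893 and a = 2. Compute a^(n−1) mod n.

2^1 ≡ 2 (mod 893)
2^2 ≡ 2^2 = 4 ≡ 4 (mod 893)
2^4 ≡ 4^2 = 16 ≡ 16 (mod 893)
2^8 ≡ 16^2 = 256 ≡ 256 (mod 893)
2^16 ≡ 256^2 = 65536 ≡ 347 (mod 893)
2^32 ≡ 347^2 = 120409 ≡ 747 (mod 893)
2^64 ≡ 747^2 = 558009 ≡ 777 (mod 893)
2^128 ≡ 777^2 = 603729 ≡ 61 (mod 893)
2^256 ≡ 61^2 = 3721 ≡ 149 (mod 893)
2^512 ≡ 149^2 = 22201 ≡ 769 (mod 893)
892 = 512 + 256 + 64 + 32 + 16 + 8 + 4 in binary powers of 2.
So 2^892 ≡ 769 · 149 · 777 · 747 · 347 · 256 · 16 ≡ 777 (mod 893).
Since 777 ≠ 1, base 2 is a Fermat witness: 893 is composite.

777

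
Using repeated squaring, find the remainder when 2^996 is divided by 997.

2^1 ≡ 2 (mod 997)
2^2 ≡ 2^2 = 4 ≡ 4 (mod 997)
2^4 ≡ 4^2 = 16 ≡ 16 (mod 997)
2^8 ≡ 16^2 = 256 ≡ 256 (mod 997)
2^16 ≡ 256^2 = 65536 ≡ 731 (mod 997)
2^32 ≡ 731^2 = 534361 ≡ 966 (mod 997)
2^64 ≡ 966^2 = 933156 ≡ 961 (mod 997)
2^128 ≡ 961^2 = 923521 ≡ 299 (mod 997)
2^256 ≡ 299^2 = 89401 ≡ 668 (mod 997)
2^512 ≡ 668^2 = 446224 ≡ 565 (mod 997)
996 = 512 + 256 + 128 + 64 + 32 + 4 in binary powers of 2.
So 2^996 ≡ 565 · 668 · 299 · 961 · 966 · 16 ≡ 1 (mod 997).
Since the result is 1, base 2 gives no evidence that 997 is composite.

1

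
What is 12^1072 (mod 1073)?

12^1 ≡ 12 (mod 1073)
12^2 ≡ 12^2 = 144 ≡ 144 (mod 1073)
12^4 ≡ 144^2 = 20736 ≡ 349 (mod 1073)
12^8 ≡ 349^2 = 121801 ≡ 552 (mod 1073)
12^16 ≡ 552^2 = 304704 ≡ 1045 (mod 1073)
12^32 ≡ 1045^2 = 1092025 ≡ 784 (mod 1073)
12^64 ≡ 784^2 = 614656 ≡ 900 (mod 1073)
12^128 ≡ 900^2 = 810000 ≡ 958 (mod 1073)
12^256 ≡ 958^2 = 917764 ≡ 349 (mod 1073)
12^512 ≡ 349^2 = 121801 ≡ 552 (mod 1073)
12^1024 ≡ 552^2 = 304704 ≡ 1045 (mod 1073)
1072 = 1024 + 32 + 16 in binary powers of 2.
So 12^1072 ≡ 1045 · 784 · 1045 ≡ 900 (mod 1073).
Since 900 ≠ 1, base 12 is a Fermat witness: 1073 is composite.

900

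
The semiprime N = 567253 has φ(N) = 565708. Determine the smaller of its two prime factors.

599

φ(n) = (p−1)(q−1) = n − (p+q) + 1, so p + q = 567253 − 565708 + 1 = 1546.
p and q are the roots of t² − 1546t + 567253 = 0.
Discriminant: 1546² − 4·567253 = 2390116 − 2269012 = 121104; √121104 = 348.
q = (1546 − 348)/2 = 599, p = (1546 + 348)/2 = 947.
Check: 599 · 947 = 567253.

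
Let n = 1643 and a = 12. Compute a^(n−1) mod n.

12^1 ≡ 12 (mod 1643)
12^2 ≡ 12^2 = 144 ≡ 144 (mod 1643)
12^4 ≡ 144^2 = 20736 ≡ 1020 (mod 1643)
12^8 ≡ 1020^2 = 1040400 ≡ 381 (mod 1643)
12^16 ≡ 381^2 = 145161 ≡ 577 (mod 1643)
12^32 ≡ 577^2 = 332929 ≡ 1043 (mod 1643)
12^64 ≡ 1043^2 = 1087849 ≡ 183 (mod 1643)
12^128 ≡ 183^2 = 33489 ≡ 629 (mod 1643)
12^256 ≡ 629^2 = 395641 ≡ 1321 (mod 1643)
12^512 ≡ 1321^2 = 1745041 ≡ 175 (mod 1643)
12^1024 ≡ 175^2 = 30625 ≡ 1051 (mod 1643)
1642 = 1024 + 512 + 64 + 32 + 8 + 2 in binary powers of 2.
So 12^1642 ≡ 1051 · 175 · 183 · 1043 · 381 · 144 ≡ 782 (mod 1643).
Since 782 ≠ 1, base 12 is a Fermat witness: 1643 is composite.

782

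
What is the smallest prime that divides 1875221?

31

1875221 is odd.
Digit sum 26, not divisible by 3.
Ends in 1: not divisible by 5.
7: 1875221 = 7·267888 + 5
11: 1875221 = 11·170474 + 7
13: 1875221 = 13·144247 + 10
17: 1875221 = 17·110307 + 2
19: 1875221 = 19·98695 + 16
23: 1875221 = 23·81531 + 8
29: 1875221 = 29·64662 + 23
31: 1875221 = 31·60491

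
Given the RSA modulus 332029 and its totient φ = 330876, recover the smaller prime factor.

547

φ(n) = (p−1)(q−1) = n − (p+q) + 1, so p + q = 332029 − 330876 + 1 = 1154.
p and q are the roots of t² − 1154t + 332029 = 0.
Discriminant: 1154² − 4·332029 = 1331716 − 1328116 = 3600; √3600 = 60.
q = (1154 − 60)/2 = 547, p = (1154 + 60)/2 = 607.
Check: 547 · 607 = 332029.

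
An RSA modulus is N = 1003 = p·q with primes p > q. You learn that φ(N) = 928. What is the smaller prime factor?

φ(n) = (p−1)(q−1) = n − (p+q) + 1, so p + q = 1003 − 928 + 1 = 76.
p and q are the roots of t² − 76t + 1003 = 0.
Discriminant: 76² − 4·1003 = 5776 − 4012 = 1764; √1764 = 42.
q = (76 − 42)/2 = 17, p = (76 + 42)/2 = 59.
Check: 17 · 59 = 1003.

17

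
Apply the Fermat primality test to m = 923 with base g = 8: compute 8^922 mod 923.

428

8^1 ≡ 8 (mod 923)
8^2 ≡ 8^2 = 64 ≡ 64 (mod 923)
8^4 ≡ 64^2 = 4096 ≡ 404 (mod 923)
8^8 ≡ 404^2 = 163216 ≡ 768 (mod 923)
8^16 ≡ 768^2 = 589824 ≡ 27 (mod 923)
8^32 ≡ 27^2 = 729 ≡ 729 (mod 923)
8^64 ≡ 729^2 = 531441 ≡ 716 (mod 923)
8^128 ≡ 716^2 = 512656 ≡ 391 (mod 923)
8^256 ≡ 391^2 = 152881 ≡ 586 (mod 923)
8^512 ≡ 586^2 = 343396 ≡ 40 (mod 923)
922 = 512 + 256 + 128 + 16 + 8 + 2 in binary powers of 2.
So 8^922 ≡ 40 · 586 · 391 · 27 · 768 · 64 ≡ 428 (mod 923).
Since 428 ≠ 1, base 8 is a Fermat witness: 923 is composite.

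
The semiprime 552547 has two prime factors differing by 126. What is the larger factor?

809

Since p = q + 126, we have 552547 = q(q + 126), so q² + 126q − 552547 = 0.
Discriminant: 126² + 4·552547 = 15876 + 2210188 = 2226064; √2226064 = 1492.
q = (−126 + 1492)/2 = 683, and p = q + 126 = 809.
Check: 683 · 809 = 552547.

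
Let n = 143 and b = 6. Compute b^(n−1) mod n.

6^1 ≡ 6 (mod 143)
6^2 ≡ 6^2 = 36 ≡ 36 (mod 143)
6^4 ≡ 36^2 = 1296 ≡ 9 (mod 143)
6^8 ≡ 9^2 = 81 ≡ 81 (mod 143)
6^16 ≡ 81^2 = 6561 ≡ 126 (mod 143)
6^32 ≡ 126^2 = 15876 ≡ 3 (mod 143)
6^64 ≡ 3^2 = 9 ≡ 9 (mod 143)
6^128 ≡ 9^2 = 81 ≡ 81 (mod 143)
142 = 128 + 8 + 4 + 2 in binary powers of 2.
So 6^142 ≡ 81 · 81 · 9 · 36 ≡ 69 (mod 143).
Since 69 ≠ 1, base 6 is a Fermat witness: 143 is composite.

69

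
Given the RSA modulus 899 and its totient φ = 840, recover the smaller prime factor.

29

φ(n) = (p−1)(q−1) = n − (p+q) + 1, so p + q = 899 − 840 + 1 = 60.
p and q are the roots of t² − 60t + 899 = 0.
Discriminant: 60² − 4·899 = 3600 − 3596 = 4; √4 = 2.
q = (60 − 2)/2 = 29, p = (60 + 2)/2 = 31.
Check: 29 · 31 = 899.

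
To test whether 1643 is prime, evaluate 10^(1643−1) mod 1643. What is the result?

1043

10^1 ≡ 10 (mod 1643)
10^2 ≡ 10^2 = 100 ≡ 100 (mod 1643)
10^4 ≡ 100^2 = 10000 ≡ 142 (mod 1643)
10^8 ≡ 142^2 = 20164 ≡ 448 (mod 1643)
10^16 ≡ 448^2 = 200704 ≡ 258 (mod 1643)
10^32 ≡ 258^2 = 66564 ≡ 844 (mod 1643)
10^64 ≡ 844^2 = 712336 ≡ 917 (mod 1643)
10^128 ≡ 917^2 = 840889 ≡ 1316 (mod 1643)
10^256 ≡ 1316^2 = 1731856 ≡ 134 (mod 1643)
10^512 ≡ 134^2 = 17956 ≡ 1526 (mod 1643)
10^1024 ≡ 1526^2 = 2328676 ≡ 545 (mod 1643)
1642 = 1024 + 512 + 64 + 32 + 8 + 2 in binary powers of 2.
So 10^1642 ≡ 545 · 1526 · 917 · 844 · 448 · 100 ≡ 1043 (mod 1643).
Since 1043 ≠ 1, base 10 is a Fermat witness: 1643 is composite.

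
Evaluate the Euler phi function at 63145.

49536

Factor: 63145 = 5 · 73 · 173.
φ(63145) = (5−1) · (73−1) · (173−1) = 4 · 72 · 172 = 49536.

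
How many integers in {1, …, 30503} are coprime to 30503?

26680

Factor: 30503 = 11 · 47 · 59.
φ(30503) = (11−1) · (47−1) · (59−1) = 10 · 46 · 58 = 26680.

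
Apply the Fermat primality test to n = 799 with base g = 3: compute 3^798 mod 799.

3^1 ≡ 3 (mod 799)
3^2 ≡ 3^2 = 9 ≡ 9 (mod 799)
3^4 ≡ 9^2 = 81 ≡ 81 (mod 799)
3^8 ≡ 81^2 = 6561 ≡ 169 (mod 799)
3^16 ≡ 169^2 = 28561 ≡ 596 (mod 799)
3^32 ≡ 596^2 = 355216 ≡ 460 (mod 799)
3^64 ≡ 460^2 = 211600 ≡ 664 (mod 799)
3^128 ≡ 664^2 = 440896 ≡ 647 (mod 799)
3^256 ≡ 647^2 = 418609 ≡ 732 (mod 799)
3^512 ≡ 732^2 = 535824 ≡ 494 (mod 799)
798 = 512 + 256 + 16 + 8 + 4 + 2 in binary powers of 2.
So 3^798 ≡ 494 · 732 · 596 · 169 · 81 · 9 ≡ 784 (mod 799).
Since 784 ≠ 1, base 3 is a Fermat witness: 799 is composite.

784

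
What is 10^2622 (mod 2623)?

10^1 ≡ 10 (mod 2623)
10^2 ≡ 10^2 = 100 ≡ 100 (mod 2623)
10^4 ≡ 100^2 = 10000 ≡ 2131 (mod 2623)
10^8 ≡ 2131^2 = 4541161 ≡ 748 (mod 2623)
10^16 ≡ 748^2 = 559504 ≡ 805 (mod 2623)
10^32 ≡ 805^2 = 648025 ≡ 144 (mod 2623)
10^64 ≡ 144^2 = 20736 ≡ 2375 (mod 2623)
10^128 ≡ 2375^2 = 5640625 ≡ 1175 (mod 2623)
10^256 ≡ 1175^2 = 1380625 ≡ 927 (mod 2623)
10^512 ≡ 927^2 = 859329 ≡ 1608 (mod 2623)
10^1024 ≡ 1608^2 = 2585664 ≡ 2009 (mod 2623)
10^2048 ≡ 2009^2 = 4036081 ≡ 1907 (mod 2623)
2622 = 2048 + 512 + 32 + 16 + 8 + 4 + 2 in binary powers of 2.
So 10^2622 ≡ 1907 · 1608 · 144 · 805 · 748 · 2131 · 100 ≡ 735 (mod 2623).
Since 735 ≠ 1, base 10 is a Fermat witness: 2623 is composite.

735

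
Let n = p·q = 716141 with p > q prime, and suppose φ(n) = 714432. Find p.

977

φ(n) = (p−1)(q−1) = n − (p+q) + 1, so p + q = 716141 − 714432 + 1 = 1710.
p and q are the roots of t² − 1710t + 716141 = 0.
Discriminant: 1710² − 4·716141 = 2924100 − 2864564 = 59536; √59536 = 244.
q = (1710 − 244)/2 = 733, p = (1710 + 244)/2 = 977.
Check: 733 · 977 = 716141.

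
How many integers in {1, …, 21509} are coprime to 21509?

Factor: 21509 = 137 · 157.
φ(21509) = (137−1) · (157−1) = 136 · 156 = 21216.

21216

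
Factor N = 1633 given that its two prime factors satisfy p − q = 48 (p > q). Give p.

Since p = q + 48, we have 1633 = q(q + 48), so q² + 48q − 1633 = 0.
Discriminant: 48² + 4·1633 = 2304 + 6532 = 8836; √8836 = 94.
q = (−48 + 94)/2 = 23, and p = q + 48 = 71.
Check: 23 · 71 = 1633.

71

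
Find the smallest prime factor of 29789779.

83

29789779 is odd.
Digit sum 58, not divisible by 3.
Ends in 9: not divisible by 5.
7: 29789779 = 7·4255682 + 5
11: 29789779 = 11·2708161 + 8
13: 29789779 = 13·2291521 + 6
17: 29789779 = 17·1752339 + 16
19: 29789779 = 19·1567883 + 2
23: 29789779 = 23·1295207 + 18
29: 29789779 = 29·1027233 + 22
31: 29789779 = 31·960960 + 19
37: 29789779 = 37·805129 + 6
41: 29789779 = 41·726579 + 40
43: 29789779 = 43·692785 + 24
47: 29789779 = 47·633825 + 4
53: 29789779 = 53·562071 + 16
59: 29789779 = 59·504911 + 30
61: 29789779 = 61·488357 + 2
67: 29789779 = 67·444623 + 38
71: 29789779 = 71·419574 + 25
73: 29789779 = 73·408079 + 12
79: 29789779 = 79·377085 + 64
83: 29789779 = 83·358913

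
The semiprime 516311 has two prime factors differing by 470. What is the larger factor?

991

Since p = q + 470, we have 516311 = q(q + 470), so q² + 470q − 516311 = 0.
Discriminant: 470² + 4·516311 = 220900 + 2065244 = 2286144; √2286144 = 1512.
q = (−470 + 1512)/2 = 521, and p = q + 470 = 991.
Check: 521 · 991 = 516311.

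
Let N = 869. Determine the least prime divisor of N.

11

869 is odd.
Digit sum 23, not divisible by 3.
Ends in 9: not divisible by 5.
7: 869 = 7·124 + 1
11: 869 = 11·79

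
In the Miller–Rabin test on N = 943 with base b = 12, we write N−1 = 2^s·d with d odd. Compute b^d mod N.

943 − 1 = 942 = 2^1 · 471, so d = 471.
12^1 ≡ 12 (mod 943)
12^2 ≡ 12^2 = 144 ≡ 144 (mod 943)
12^4 ≡ 144^2 = 20736 ≡ 933 (mod 943)
12^8 ≡ 933^2 = 870489 ≡ 100 (mod 943)
12^16 ≡ 100^2 = 10000 ≡ 570 (mod 943)
12^32 ≡ 570^2 = 324900 ≡ 508 (mod 943)
12^64 ≡ 508^2 = 258064 ≡ 625 (mod 943)
12^128 ≡ 625^2 = 390625 ≡ 223 (mod 943)
12^256 ≡ 223^2 = 49729 ≡ 693 (mod 943)
471 = 256 + 128 + 64 + 16 + 4 + 2 + 1 in binary powers of 2.
So 12^471 ≡ 693 · 223 · 625 · 570 · 933 · 144 · 12 ≡ 671 (mod 943).
Squaring chain: 671; never reaches −1, so base 12 is a Miller–Rabin witness that 943 is composite.

671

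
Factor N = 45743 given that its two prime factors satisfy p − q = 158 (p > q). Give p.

307

Since p = q + 158, we have 45743 = q(q + 158), so q² + 158q − 45743 = 0.
Discriminant: 158² + 4·45743 = 24964 + 182972 = 207936; √207936 = 456.
q = (−158 + 456)/2 = 149, and p = q + 158 = 307.
Check: 149 · 307 = 45743.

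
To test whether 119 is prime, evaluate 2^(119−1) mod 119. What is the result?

2^1 ≡ 2 (mod 119)
2^2 ≡ 2^2 = 4 ≡ 4 (mod 119)
2^4 ≡ 4^2 = 16 ≡ 16 (mod 119)
2^8 ≡ 16^2 = 256 ≡ 18 (mod 119)
2^16 ≡ 18^2 = 324 ≡ 86 (mod 119)
2^32 ≡ 86^2 = 7396 ≡ 18 (mod 119)
2^64 ≡ 18^2 = 324 ≡ 86 (mod 119)
118 = 64 + 32 + 16 + 4 + 2 in binary powers of 2.
So 2^118 ≡ 86 · 18 · 86 · 16 · 4 ≡ 30 (mod 119).
Since 30 ≠ 1, base 2 is a Fermat witness: 119 is composite.

30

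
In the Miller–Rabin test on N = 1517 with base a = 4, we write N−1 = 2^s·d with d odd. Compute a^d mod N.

1517 − 1 = 1516 = 2^2 · 379, so d = 379.
4^1 ≡ 4 (mod 1517)
4^2 ≡ 4^2 = 16 ≡ 16 (mod 1517)
4^4 ≡ 16^2 = 256 ≡ 256 (mod 1517)
4^8 ≡ 256^2 = 65536 ≡ 305 (mod 1517)
4^16 ≡ 305^2 = 93025 ≡ 488 (mod 1517)
4^32 ≡ 488^2 = 238144 ≡ 1492 (mod 1517)
4^64 ≡ 1492^2 = 2226064 ≡ 625 (mod 1517)
4^128 ≡ 625^2 = 390625 ≡ 756 (mod 1517)
4^256 ≡ 756^2 = 571536 ≡ 1144 (mod 1517)
379 = 256 + 64 + 32 + 16 + 8 + 2 + 1 in binary powers of 2.
So 4^379 ≡ 1144 · 625 · 1492 · 488 · 305 · 16 · 4 ≡ 892 (mod 1517).
Squaring chain: 892 → 756; never reaches −1, so base 4 is a Miller–Rabin witness that 1517 is composite.

892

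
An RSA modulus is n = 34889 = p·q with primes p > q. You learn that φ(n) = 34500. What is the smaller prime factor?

φ(n) = (p−1)(q−1) = n − (p+q) + 1, so p + q = 34889 − 34500 + 1 = 390.
p and q are the roots of t² − 390t + 34889 = 0.
Discriminant: 390² − 4·34889 = 152100 − 139556 = 12544; √12544 = 112.
q = (390 − 112)/2 = 139, p = (390 + 112)/2 = 251.
Check: 139 · 251 = 34889.

139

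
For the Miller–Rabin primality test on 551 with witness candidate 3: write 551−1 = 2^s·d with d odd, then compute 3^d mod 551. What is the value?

414

551 − 1 = 550 = 2^1 · 275, so d = 275.
3^1 ≡ 3 (mod 551)
3^2 ≡ 3^2 = 9 ≡ 9 (mod 551)
3^4 ≡ 9^2 = 81 ≡ 81 (mod 551)
3^8 ≡ 81^2 = 6561 ≡ 500 (mod 551)
3^16 ≡ 500^2 = 250000 ≡ 397 (mod 551)
3^32 ≡ 397^2 = 157609 ≡ 23 (mod 551)
3^64 ≡ 23^2 = 529 ≡ 529 (mod 551)
3^128 ≡ 529^2 = 279841 ≡ 484 (mod 551)
3^256 ≡ 484^2 = 234256 ≡ 81 (mod 551)
275 = 256 + 16 + 2 + 1 in binary powers of 2.
So 3^275 ≡ 81 · 397 · 9 · 3 ≡ 414 (mod 551).
Squaring chain: 414; never reaches −1, so base 3 is a Miller–Rabin witness that 551 is composite.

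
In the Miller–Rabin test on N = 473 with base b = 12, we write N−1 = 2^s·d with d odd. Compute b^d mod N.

331

473 − 1 = 472 = 2^3 · 59, so d = 59.
12^1 ≡ 12 (mod 473)
12^2 ≡ 12^2 = 144 ≡ 144 (mod 473)
12^4 ≡ 144^2 = 20736 ≡ 397 (mod 473)
12^8 ≡ 397^2 = 157609 ≡ 100 (mod 473)
12^16 ≡ 100^2 = 10000 ≡ 67 (mod 473)
12^32 ≡ 67^2 = 4489 ≡ 232 (mod 473)
59 = 32 + 16 + 8 + 2 + 1 in binary powers of 2.
So 12^59 ≡ 232 · 67 · 100 · 144 · 12 ≡ 331 (mod 473).
Squaring chain: 331 → 298 → 353; never reaches −1, so base 12 is a Miller–Rabin witness that 473 is composite.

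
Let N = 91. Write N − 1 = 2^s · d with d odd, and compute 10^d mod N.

90

91 − 1 = 90 = 2^1 · 45, so d = 45.
10^1 ≡ 10 (mod 91)
10^2 ≡ 10^2 = 100 ≡ 9 (mod 91)
10^4 ≡ 9^2 = 81 ≡ 81 (mod 91)
10^8 ≡ 81^2 = 6561 ≡ 9 (mod 91)
10^16 ≡ 9^2 = 81 ≡ 81 (mod 91)
10^32 ≡ 81^2 = 6561 ≡ 9 (mod 91)
45 = 32 + 8 + 4 + 1 in binary powers of 2.
So 10^45 ≡ 9 · 9 · 81 · 10 ≡ 90 (mod 91).
Since 10^d ≡ 90 (mod 91), base 10 does not prove 91 composite.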